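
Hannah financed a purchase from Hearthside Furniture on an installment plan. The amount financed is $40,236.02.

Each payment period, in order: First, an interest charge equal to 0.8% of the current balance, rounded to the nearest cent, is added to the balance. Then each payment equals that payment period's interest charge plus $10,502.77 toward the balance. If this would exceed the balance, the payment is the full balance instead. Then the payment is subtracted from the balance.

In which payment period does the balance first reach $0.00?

Payment period 1: $40,236.02 +$321.89 interest = $40,557.91; pay $10,824.66 → $29,733.25
Payment period 2: $29,733.25 +$237.87 interest = $29,971.12; pay $10,740.64 → $19,230.48
Payment period 3: $19,230.48 +$153.84 interest = $19,384.32; pay $10,656.61 → $8,727.71
Payment period 4: $8,727.71 +$69.82 interest = $8,797.53; pay $8,797.53 → $0.00
Balance reaches $0.00 in payment period 4.

4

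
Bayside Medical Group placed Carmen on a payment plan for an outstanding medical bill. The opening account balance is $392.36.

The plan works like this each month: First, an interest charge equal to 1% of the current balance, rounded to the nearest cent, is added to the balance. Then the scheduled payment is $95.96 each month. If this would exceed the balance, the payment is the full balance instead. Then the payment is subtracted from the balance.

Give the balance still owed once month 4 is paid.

$18.64

Month 1: $392.36 +$3.92 interest = $396.28; pay $95.96 → $300.32
Month 2: $300.32 +$3.00 interest = $303.32; pay $95.96 → $207.36
Month 3: $207.36 +$2.07 interest = $209.43; pay $95.96 → $113.47
Month 4: $113.47 +$1.13 interest = $114.60; pay $95.96 → $18.64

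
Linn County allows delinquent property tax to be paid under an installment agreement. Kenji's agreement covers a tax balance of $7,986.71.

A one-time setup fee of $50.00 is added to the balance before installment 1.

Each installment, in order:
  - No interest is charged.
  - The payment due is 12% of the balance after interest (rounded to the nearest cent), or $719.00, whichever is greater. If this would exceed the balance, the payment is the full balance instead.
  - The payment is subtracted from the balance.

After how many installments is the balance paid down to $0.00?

11

Installment 1: $8,036.71 − $964.41 → $7,072.30
Installment 2: $7,072.30 − $848.68 → $6,223.62
Installment 3: $6,223.62 − $746.83 → $5,476.79
Installment 4: $5,476.79 − $719.00 → $4,757.79
Installment 5: $4,757.79 − $719.00 → $4,038.79
Installment 6: $4,038.79 − $719.00 → $3,319.79
Installment 7: $3,319.79 − $719.00 → $2,600.79
Installment 8: $2,600.79 − $719.00 → $1,881.79
Installment 9: $1,881.79 − $719.00 → $1,162.79
Installment 10: $1,162.79 − $719.00 → $443.79
Installment 11: $443.79 − $443.79 → $0.00
Balance reaches $0.00 in installment 11.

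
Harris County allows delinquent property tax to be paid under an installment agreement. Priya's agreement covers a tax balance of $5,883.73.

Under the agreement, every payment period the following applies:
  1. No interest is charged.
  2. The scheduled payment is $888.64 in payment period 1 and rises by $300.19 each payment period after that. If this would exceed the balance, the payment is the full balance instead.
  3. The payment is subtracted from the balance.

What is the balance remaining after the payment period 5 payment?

# | Opening | Payment | End bal
1 | $5,883.73 | $888.64 | $4,995.09
2 | $4,995.09 | $1,188.83 | $3,806.26
3 | $3,806.26 | $1,489.02 | $2,317.24
4 | $2,317.24 | $1,789.21 | $528.03
5 | $528.03 | $528.03 | $0.00

$0.00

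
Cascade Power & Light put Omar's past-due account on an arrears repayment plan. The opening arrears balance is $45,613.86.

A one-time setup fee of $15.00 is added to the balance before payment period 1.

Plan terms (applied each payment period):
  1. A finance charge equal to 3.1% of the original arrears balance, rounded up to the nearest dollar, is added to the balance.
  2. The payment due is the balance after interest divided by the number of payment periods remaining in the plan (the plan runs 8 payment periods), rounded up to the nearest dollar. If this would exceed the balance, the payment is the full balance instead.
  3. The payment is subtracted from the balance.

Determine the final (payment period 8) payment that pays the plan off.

$9,547.86

Payment period 1: $45,628.86 +$1,415.00 interest = $47,043.86; pay $5,881.00 → $41,162.86
Payment period 2: $41,162.86 +$1,415.00 interest = $42,577.86; pay $6,083.00 → $36,494.86
Payment period 3: $36,494.86 +$1,415.00 interest = $37,909.86; pay $6,319.00 → $31,590.86
Payment period 4: $31,590.86 +$1,415.00 interest = $33,005.86; pay $6,602.00 → $26,403.86
Payment period 5: $26,403.86 +$1,415.00 interest = $27,818.86; pay $6,955.00 → $20,863.86
Payment period 6: $20,863.86 +$1,415.00 interest = $22,278.86; pay $7,427.00 → $14,851.86
Payment period 7: $14,851.86 +$1,415.00 interest = $16,266.86; pay $8,134.00 → $8,132.86
Payment period 8: $8,132.86 +$1,415.00 interest = $9,547.86; pay $9,547.86 → $0.00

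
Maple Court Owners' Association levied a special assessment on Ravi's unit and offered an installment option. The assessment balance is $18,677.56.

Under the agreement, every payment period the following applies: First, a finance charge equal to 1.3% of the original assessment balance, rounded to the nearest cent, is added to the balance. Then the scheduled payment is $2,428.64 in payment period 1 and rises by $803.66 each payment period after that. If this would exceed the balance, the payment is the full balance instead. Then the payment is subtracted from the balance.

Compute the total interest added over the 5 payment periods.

$1,214.05

# | Opening | Interest | Payment | End bal
1 | $18,677.56 | $242.81 | $2,428.64 | $16,491.73
2 | $16,491.73 | $242.81 | $3,232.30 | $13,502.24
3 | $13,502.24 | $242.81 | $4,035.96 | $9,709.09
4 | $9,709.09 | $242.81 | $4,839.62 | $5,112.28
5 | $5,112.28 | $242.81 | $5,355.09 | $0.00
Total interest: $242.81 + $242.81 + $242.81 + $242.81 + $242.81 = $1,214.05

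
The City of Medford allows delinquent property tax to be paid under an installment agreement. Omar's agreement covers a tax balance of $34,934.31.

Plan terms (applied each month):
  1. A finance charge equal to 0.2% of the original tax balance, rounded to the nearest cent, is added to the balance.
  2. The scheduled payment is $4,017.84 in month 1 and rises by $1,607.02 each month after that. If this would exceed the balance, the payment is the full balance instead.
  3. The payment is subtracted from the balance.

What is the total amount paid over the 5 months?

# | Opening | Interest | Payment | End bal
1 | $34,934.31 | $69.87 | $4,017.84 | $30,986.34
2 | $30,986.34 | $69.87 | $5,624.86 | $25,431.35
3 | $25,431.35 | $69.87 | $7,231.88 | $18,269.34
4 | $18,269.34 | $69.87 | $8,838.90 | $9,500.31
5 | $9,500.31 | $69.87 | $9,570.18 | $0.00
Total paid: $35,283.66

$35,283.66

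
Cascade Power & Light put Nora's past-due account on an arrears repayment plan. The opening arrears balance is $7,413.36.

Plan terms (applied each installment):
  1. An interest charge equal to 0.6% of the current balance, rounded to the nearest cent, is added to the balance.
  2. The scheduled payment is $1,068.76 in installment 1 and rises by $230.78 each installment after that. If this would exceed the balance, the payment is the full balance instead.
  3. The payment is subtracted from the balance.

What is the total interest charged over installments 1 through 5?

$146.68

# | Opening | Interest | Payment | End bal
1 | $7,413.36 | $44.48 | $1,068.76 | $6,389.08
2 | $6,389.08 | $38.33 | $1,299.54 | $5,127.87
3 | $5,127.87 | $30.77 | $1,530.32 | $3,628.32
4 | $3,628.32 | $21.77 | $1,761.10 | $1,888.99
5 | $1,888.99 | $11.33 | $1,900.32 | $0.00
Total interest: $44.48 + $38.33 + $30.77 + $21.77 + $11.33 = $146.68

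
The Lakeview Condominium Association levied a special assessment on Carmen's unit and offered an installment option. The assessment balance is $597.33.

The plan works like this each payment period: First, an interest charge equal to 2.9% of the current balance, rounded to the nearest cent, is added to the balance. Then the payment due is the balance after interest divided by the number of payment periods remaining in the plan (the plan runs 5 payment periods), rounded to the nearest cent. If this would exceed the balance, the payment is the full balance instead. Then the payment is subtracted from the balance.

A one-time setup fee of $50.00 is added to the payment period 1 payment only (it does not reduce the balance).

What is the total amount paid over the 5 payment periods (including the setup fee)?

Payment period 1: opening $597.33; interest $17.32 → $614.65; payment $122.93 (+ $50.00 fee); balance $491.72
Payment period 2: opening $491.72; interest $14.26 → $505.98; payment $126.50; balance $379.48
Payment period 3: opening $379.48; interest $11.00 → $390.48; payment $130.16; balance $260.32
Payment period 4: opening $260.32; interest $7.55 → $267.87; payment $133.94; balance $133.93
Payment period 5: opening $133.93; interest $3.88 → $137.81; payment $137.81; balance $0.00
Total paid: $701.34

$701.34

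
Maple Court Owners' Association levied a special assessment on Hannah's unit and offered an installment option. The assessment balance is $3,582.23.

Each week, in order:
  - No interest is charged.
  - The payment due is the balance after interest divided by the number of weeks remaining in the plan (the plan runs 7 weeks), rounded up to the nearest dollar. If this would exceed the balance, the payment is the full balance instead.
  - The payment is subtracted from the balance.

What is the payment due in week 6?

# | Opening | Payment | End bal
1 | $3,582.23 | $512.00 | $3,070.23
2 | $3,070.23 | $512.00 | $2,558.23
3 | $2,558.23 | $512.00 | $2,046.23
4 | $2,046.23 | $512.00 | $1,534.23
5 | $1,534.23 | $512.00 | $1,022.23
6 | $1,022.23 | $512.00 | $510.23

$512.00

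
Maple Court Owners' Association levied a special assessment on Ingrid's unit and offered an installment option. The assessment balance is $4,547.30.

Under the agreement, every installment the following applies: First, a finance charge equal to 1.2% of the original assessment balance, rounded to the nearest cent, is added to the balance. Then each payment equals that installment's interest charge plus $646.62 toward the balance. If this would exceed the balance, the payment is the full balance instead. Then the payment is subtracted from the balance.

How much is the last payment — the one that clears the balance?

$75.53

# | Opening | Interest | Payment | End bal
1 | $4,547.30 | $54.57 | $701.19 | $3,900.68
2 | $3,900.68 | $54.57 | $701.19 | $3,254.06
3 | $3,254.06 | $54.57 | $701.19 | $2,607.44
4 | $2,607.44 | $54.57 | $701.19 | $1,960.82
5 | $1,960.82 | $54.57 | $701.19 | $1,314.20
6 | $1,314.20 | $54.57 | $701.19 | $667.58
7 | $667.58 | $54.57 | $701.19 | $20.96
8 | $20.96 | $54.57 | $75.53 | $0.00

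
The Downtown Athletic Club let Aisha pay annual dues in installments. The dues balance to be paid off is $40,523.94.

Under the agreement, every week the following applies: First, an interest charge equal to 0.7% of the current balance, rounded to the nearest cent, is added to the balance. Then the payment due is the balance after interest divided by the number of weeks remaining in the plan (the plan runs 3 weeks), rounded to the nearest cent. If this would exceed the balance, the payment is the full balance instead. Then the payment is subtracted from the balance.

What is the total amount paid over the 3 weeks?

$41,093.93

Week 1: opening $40,523.94; interest $283.67 → $40,807.61; payment $13,602.54; balance $27,205.07
Week 2: opening $27,205.07; interest $190.44 → $27,395.51; payment $13,697.76; balance $13,697.75
Week 3: opening $13,697.75; interest $95.88 → $13,793.63; payment $13,793.63; balance $0.00
Total paid: $41,093.93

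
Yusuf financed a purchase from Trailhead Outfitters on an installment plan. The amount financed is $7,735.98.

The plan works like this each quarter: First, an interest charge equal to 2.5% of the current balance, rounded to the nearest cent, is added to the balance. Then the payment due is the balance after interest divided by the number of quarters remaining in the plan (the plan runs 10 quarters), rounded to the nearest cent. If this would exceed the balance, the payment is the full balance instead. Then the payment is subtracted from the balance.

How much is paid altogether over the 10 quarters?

$8,883.59

Quarter 1: $7,735.98 +$193.40 interest = $7,929.38; pay $792.94 → $7,136.44
Quarter 2: $7,136.44 +$178.41 interest = $7,314.85; pay $812.76 → $6,502.09
Quarter 3: $6,502.09 +$162.55 interest = $6,664.64; pay $833.08 → $5,831.56
Quarter 4: $5,831.56 +$145.79 interest = $5,977.35; pay $853.91 → $5,123.44
Quarter 5: $5,123.44 +$128.09 interest = $5,251.53; pay $875.26 → $4,376.27
Quarter 6: $4,376.27 +$109.41 interest = $4,485.68; pay $897.14 → $3,588.54
Quarter 7: $3,588.54 +$89.71 interest = $3,678.25; pay $919.56 → $2,758.69
Quarter 8: $2,758.69 +$68.97 interest = $2,827.66; pay $942.55 → $1,885.11
Quarter 9: $1,885.11 +$47.13 interest = $1,932.24; pay $966.12 → $966.12
Quarter 10: $966.12 +$24.15 interest = $990.27; pay $990.27 → $0.00
Total paid: $8,883.59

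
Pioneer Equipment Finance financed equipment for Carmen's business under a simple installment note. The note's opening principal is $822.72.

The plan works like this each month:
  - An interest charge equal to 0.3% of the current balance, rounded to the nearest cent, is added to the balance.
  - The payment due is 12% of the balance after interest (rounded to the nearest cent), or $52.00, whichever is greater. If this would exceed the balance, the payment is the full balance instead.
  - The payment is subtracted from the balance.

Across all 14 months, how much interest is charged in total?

Month 1: opening $822.72; interest $2.47 → $825.19; payment $99.02; balance $726.17
Month 2: opening $726.17; interest $2.18 → $728.35; payment $87.40; balance $640.95
Month 3: opening $640.95; interest $1.92 → $642.87; payment $77.14; balance $565.73
Month 4: opening $565.73; interest $1.70 → $567.43; payment $68.09; balance $499.34
Month 5: opening $499.34; interest $1.50 → $500.84; payment $60.10; balance $440.74
Month 6: opening $440.74; interest $1.32 → $442.06; payment $53.05; balance $389.01
Month 7: opening $389.01; interest $1.17 → $390.18; payment $52.00; balance $338.18
Month 8: opening $338.18; interest $1.01 → $339.19; payment $52.00; balance $287.19
Month 9: opening $287.19; interest $0.86 → $288.05; payment $52.00; balance $236.05
Month 10: opening $236.05; interest $0.71 → $236.76; payment $52.00; balance $184.76
Month 11: opening $184.76; interest $0.55 → $185.31; payment $52.00; balance $133.31
Month 12: opening $133.31; interest $0.40 → $133.71; payment $52.00; balance $81.71
Month 13: opening $81.71; interest $0.25 → $81.96; payment $52.00; balance $29.96
Month 14: opening $29.96; interest $0.09 → $30.05; payment $30.05; balance $0.00
Total interest: $2.47 + $2.18 + $1.92 + $1.70 + $1.50 + $1.32 + $1.17 + $1.01 + $0.86 + $0.71 + $0.55 + $0.40 + $0.25 + $0.09 = $16.13

$16.13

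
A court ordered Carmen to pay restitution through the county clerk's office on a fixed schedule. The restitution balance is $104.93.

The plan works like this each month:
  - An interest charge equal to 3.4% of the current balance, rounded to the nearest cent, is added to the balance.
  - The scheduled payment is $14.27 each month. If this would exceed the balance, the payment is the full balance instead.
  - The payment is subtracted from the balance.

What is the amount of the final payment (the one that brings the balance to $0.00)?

Month 1: opening $104.93; interest $3.57 → $108.50; payment $14.27; balance $94.23
Month 2: opening $94.23; interest $3.20 → $97.43; payment $14.27; balance $83.16
Month 3: opening $83.16; interest $2.83 → $85.99; payment $14.27; balance $71.72
Month 4: opening $71.72; interest $2.44 → $74.16; payment $14.27; balance $59.89
Month 5: opening $59.89; interest $2.04 → $61.93; payment $14.27; balance $47.66
Month 6: opening $47.66; interest $1.62 → $49.28; payment $14.27; balance $35.01
Month 7: opening $35.01; interest $1.19 → $36.20; payment $14.27; balance $21.93
Month 8: opening $21.93; interest $0.75 → $22.68; payment $14.27; balance $8.41
Month 9: opening $8.41; interest $0.29 → $8.70; payment $8.70; balance $0.00

$8.70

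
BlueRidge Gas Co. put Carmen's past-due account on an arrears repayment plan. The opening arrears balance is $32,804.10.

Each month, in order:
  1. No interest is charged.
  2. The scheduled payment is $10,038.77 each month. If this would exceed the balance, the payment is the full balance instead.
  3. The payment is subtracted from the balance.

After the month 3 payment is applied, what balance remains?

Month 1: opening $32,804.10; payment $10,038.77; balance $22,765.33
Month 2: opening $22,765.33; payment $10,038.77; balance $12,726.56
Month 3: opening $12,726.56; payment $10,038.77; balance $2,687.79

$2,687.79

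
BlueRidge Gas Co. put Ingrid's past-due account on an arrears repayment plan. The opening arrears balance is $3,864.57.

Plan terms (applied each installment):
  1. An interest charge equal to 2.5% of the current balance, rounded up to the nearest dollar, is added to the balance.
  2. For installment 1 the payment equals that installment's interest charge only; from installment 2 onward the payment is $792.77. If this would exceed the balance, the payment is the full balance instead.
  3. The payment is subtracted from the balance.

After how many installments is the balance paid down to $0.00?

Installment 1: $3,864.57 +$97.00 interest = $3,961.57; pay $97.00 → $3,864.57
Installment 2: $3,864.57 +$97.00 interest = $3,961.57; pay $792.77 → $3,168.80
Installment 3: $3,168.80 +$80.00 interest = $3,248.80; pay $792.77 → $2,456.03
Installment 4: $2,456.03 +$62.00 interest = $2,518.03; pay $792.77 → $1,725.26
Installment 5: $1,725.26 +$44.00 interest = $1,769.26; pay $792.77 → $976.49
Installment 6: $976.49 +$25.00 interest = $1,001.49; pay $792.77 → $208.72
Installment 7: $208.72 +$6.00 interest = $214.72; pay $214.72 → $0.00
Balance reaches $0.00 in installment 7.

7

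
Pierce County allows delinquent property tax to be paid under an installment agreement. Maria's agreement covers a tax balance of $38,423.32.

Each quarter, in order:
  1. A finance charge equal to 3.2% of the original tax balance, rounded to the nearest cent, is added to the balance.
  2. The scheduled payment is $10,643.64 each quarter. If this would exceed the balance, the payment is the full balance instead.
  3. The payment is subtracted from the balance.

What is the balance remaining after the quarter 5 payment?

$0.00

# | Opening | Interest | Payment | End bal
1 | $38,423.32 | $1,229.55 | $10,643.64 | $29,009.23
2 | $29,009.23 | $1,229.55 | $10,643.64 | $19,595.14
3 | $19,595.14 | $1,229.55 | $10,643.64 | $10,181.05
4 | $10,181.05 | $1,229.55 | $10,643.64 | $766.96
5 | $766.96 | $1,229.55 | $1,996.51 | $0.00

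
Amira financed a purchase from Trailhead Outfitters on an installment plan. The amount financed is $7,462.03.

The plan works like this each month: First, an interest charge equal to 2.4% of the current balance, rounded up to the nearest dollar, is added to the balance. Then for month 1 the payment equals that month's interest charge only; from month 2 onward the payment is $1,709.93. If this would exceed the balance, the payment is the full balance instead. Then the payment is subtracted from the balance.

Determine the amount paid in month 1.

$180.00

Month 1: $7,462.03 +$180.00 interest = $7,642.03; pay $180.00 → $7,462.03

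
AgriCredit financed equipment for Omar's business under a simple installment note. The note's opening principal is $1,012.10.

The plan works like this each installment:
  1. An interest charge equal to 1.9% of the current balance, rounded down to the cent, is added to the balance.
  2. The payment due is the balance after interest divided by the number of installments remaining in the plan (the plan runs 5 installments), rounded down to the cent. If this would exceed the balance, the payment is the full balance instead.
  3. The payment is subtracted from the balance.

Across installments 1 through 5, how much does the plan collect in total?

# | Opening | Interest | Payment | End bal
1 | $1,012.10 | $19.22 | $206.26 | $825.06
2 | $825.06 | $15.67 | $210.18 | $630.55
3 | $630.55 | $11.98 | $214.17 | $428.36
4 | $428.36 | $8.13 | $218.24 | $218.25
5 | $218.25 | $4.14 | $222.39 | $0.00
Total paid: $1,071.24

$1,071.24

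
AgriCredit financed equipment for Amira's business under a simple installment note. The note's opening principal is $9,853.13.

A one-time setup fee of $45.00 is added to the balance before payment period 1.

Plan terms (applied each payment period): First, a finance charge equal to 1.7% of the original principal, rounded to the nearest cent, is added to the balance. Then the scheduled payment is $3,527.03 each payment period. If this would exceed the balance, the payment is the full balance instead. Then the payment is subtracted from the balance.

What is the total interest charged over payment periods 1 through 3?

Payment period 1: opening $9,898.13; interest $167.50 → $10,065.63; payment $3,527.03; balance $6,538.60
Payment period 2: opening $6,538.60; interest $167.50 → $6,706.10; payment $3,527.03; balance $3,179.07
Payment period 3: opening $3,179.07; interest $167.50 → $3,346.57; payment $3,346.57; balance $0.00
Total interest: $167.50 + $167.50 + $167.50 = $502.50

$502.50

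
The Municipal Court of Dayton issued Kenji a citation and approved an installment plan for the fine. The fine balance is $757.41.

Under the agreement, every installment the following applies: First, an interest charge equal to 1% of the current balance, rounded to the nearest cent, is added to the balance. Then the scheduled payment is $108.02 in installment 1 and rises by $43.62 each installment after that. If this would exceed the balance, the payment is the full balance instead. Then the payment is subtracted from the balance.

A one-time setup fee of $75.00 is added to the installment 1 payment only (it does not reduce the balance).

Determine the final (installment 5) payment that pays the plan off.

# | Opening | Interest | Payment | Fee | End bal
1 | $757.41 | $7.57 | $108.02 | $75.00 | $656.96
2 | $656.96 | $6.57 | $151.64 | — | $511.89
3 | $511.89 | $5.12 | $195.26 | — | $321.75
4 | $321.75 | $3.22 | $238.88 | — | $86.09
5 | $86.09 | $0.86 | $86.95 | — | $0.00

$86.95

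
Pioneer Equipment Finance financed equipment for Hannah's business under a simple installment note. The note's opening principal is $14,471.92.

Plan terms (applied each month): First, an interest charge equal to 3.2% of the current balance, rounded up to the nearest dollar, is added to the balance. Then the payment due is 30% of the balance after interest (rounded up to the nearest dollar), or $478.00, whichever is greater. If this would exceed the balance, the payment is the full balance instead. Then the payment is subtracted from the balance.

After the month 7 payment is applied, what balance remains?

$1,485.92

Month 1: opening $14,471.92; interest $464.00 → $14,935.92; payment $4,481.00; balance $10,454.92
Month 2: opening $10,454.92; interest $335.00 → $10,789.92; payment $3,237.00; balance $7,552.92
Month 3: opening $7,552.92; interest $242.00 → $7,794.92; payment $2,339.00; balance $5,455.92
Month 4: opening $5,455.92; interest $175.00 → $5,630.92; payment $1,690.00; balance $3,940.92
Month 5: opening $3,940.92; interest $127.00 → $4,067.92; payment $1,221.00; balance $2,846.92
Month 6: opening $2,846.92; interest $92.00 → $2,938.92; payment $882.00; balance $2,056.92
Month 7: opening $2,056.92; interest $66.00 → $2,122.92; payment $637.00; balance $1,485.92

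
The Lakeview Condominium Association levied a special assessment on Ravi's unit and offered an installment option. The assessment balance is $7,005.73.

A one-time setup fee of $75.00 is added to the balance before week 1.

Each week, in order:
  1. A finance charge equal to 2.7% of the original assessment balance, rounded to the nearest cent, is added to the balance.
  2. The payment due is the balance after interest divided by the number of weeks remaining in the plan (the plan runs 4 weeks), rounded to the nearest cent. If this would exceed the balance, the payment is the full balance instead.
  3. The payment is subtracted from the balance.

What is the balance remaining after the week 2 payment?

$3,761.04

Week 1: opening $7,080.73; interest $189.15 → $7,269.88; payment $1,817.47; balance $5,452.41
Week 2: opening $5,452.41; interest $189.15 → $5,641.56; payment $1,880.52; balance $3,761.04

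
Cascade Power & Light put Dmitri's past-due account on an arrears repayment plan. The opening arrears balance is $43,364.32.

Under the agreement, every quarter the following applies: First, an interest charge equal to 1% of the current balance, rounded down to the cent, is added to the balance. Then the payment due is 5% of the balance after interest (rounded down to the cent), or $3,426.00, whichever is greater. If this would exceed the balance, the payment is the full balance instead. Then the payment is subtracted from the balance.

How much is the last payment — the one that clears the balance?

# | Opening | Interest | Payment | End bal
1 | $43,364.32 | $433.64 | $3,426.00 | $40,371.96
2 | $40,371.96 | $403.71 | $3,426.00 | $37,349.67
3 | $37,349.67 | $373.49 | $3,426.00 | $34,297.16
4 | $34,297.16 | $342.97 | $3,426.00 | $31,214.13
5 | $31,214.13 | $312.14 | $3,426.00 | $28,100.27
6 | $28,100.27 | $281.00 | $3,426.00 | $24,955.27
7 | $24,955.27 | $249.55 | $3,426.00 | $21,778.82
8 | $21,778.82 | $217.78 | $3,426.00 | $18,570.60
9 | $18,570.60 | $185.70 | $3,426.00 | $15,330.30
10 | $15,330.30 | $153.30 | $3,426.00 | $12,057.60
11 | $12,057.60 | $120.57 | $3,426.00 | $8,752.17
12 | $8,752.17 | $87.52 | $3,426.00 | $5,413.69
13 | $5,413.69 | $54.13 | $3,426.00 | $2,041.82
14 | $2,041.82 | $20.41 | $2,062.23 | $0.00

$2,062.23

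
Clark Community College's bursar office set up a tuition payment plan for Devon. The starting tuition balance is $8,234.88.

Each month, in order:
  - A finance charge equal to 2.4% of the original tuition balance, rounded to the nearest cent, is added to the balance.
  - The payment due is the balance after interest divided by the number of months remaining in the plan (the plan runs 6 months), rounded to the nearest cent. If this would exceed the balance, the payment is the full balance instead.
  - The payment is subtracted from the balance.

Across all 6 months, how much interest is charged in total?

# | Opening | Interest | Payment | End bal
1 | $8,234.88 | $197.64 | $1,405.42 | $7,027.10
2 | $7,027.10 | $197.64 | $1,444.95 | $5,779.79
3 | $5,779.79 | $197.64 | $1,494.36 | $4,483.07
4 | $4,483.07 | $197.64 | $1,560.24 | $3,120.47
5 | $3,120.47 | $197.64 | $1,659.06 | $1,659.05
6 | $1,659.05 | $197.64 | $1,856.69 | $0.00
Total interest: $197.64 + $197.64 + $197.64 + $197.64 + $197.64 + $197.64 = $1,185.84

$1,185.84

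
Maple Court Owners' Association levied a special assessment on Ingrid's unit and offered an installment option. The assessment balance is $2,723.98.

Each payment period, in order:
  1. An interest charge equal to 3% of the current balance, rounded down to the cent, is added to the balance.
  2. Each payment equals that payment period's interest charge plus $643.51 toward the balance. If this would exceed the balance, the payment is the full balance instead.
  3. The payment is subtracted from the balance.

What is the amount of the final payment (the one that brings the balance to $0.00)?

Payment period 1: $2,723.98 +$81.71 interest = $2,805.69; pay $725.22 → $2,080.47
Payment period 2: $2,080.47 +$62.41 interest = $2,142.88; pay $705.92 → $1,436.96
Payment period 3: $1,436.96 +$43.10 interest = $1,480.06; pay $686.61 → $793.45
Payment period 4: $793.45 +$23.80 interest = $817.25; pay $667.31 → $149.94
Payment period 5: $149.94 +$4.49 interest = $154.43; pay $154.43 → $0.00

$154.43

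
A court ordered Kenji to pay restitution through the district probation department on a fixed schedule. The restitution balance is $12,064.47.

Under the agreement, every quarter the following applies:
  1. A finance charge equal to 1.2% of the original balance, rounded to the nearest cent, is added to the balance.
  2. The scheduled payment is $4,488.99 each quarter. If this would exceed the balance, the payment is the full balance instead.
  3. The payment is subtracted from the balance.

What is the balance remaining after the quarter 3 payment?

Quarter 1: opening $12,064.47; interest $144.77 → $12,209.24; payment $4,488.99; balance $7,720.25
Quarter 2: opening $7,720.25; interest $144.77 → $7,865.02; payment $4,488.99; balance $3,376.03
Quarter 3: opening $3,376.03; interest $144.77 → $3,520.80; payment $3,520.80; balance $0.00

$0.00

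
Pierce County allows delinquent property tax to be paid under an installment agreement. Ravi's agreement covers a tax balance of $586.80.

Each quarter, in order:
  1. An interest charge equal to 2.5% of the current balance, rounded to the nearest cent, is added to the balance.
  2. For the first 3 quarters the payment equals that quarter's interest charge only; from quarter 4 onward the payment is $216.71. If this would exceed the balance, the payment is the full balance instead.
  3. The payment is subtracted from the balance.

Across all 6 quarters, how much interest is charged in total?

$72.74

Quarter 1: $586.80 +$14.67 interest = $601.47; pay $14.67 → $586.80
Quarter 2: $586.80 +$14.67 interest = $601.47; pay $14.67 → $586.80
Quarter 3: $586.80 +$14.67 interest = $601.47; pay $14.67 → $586.80
Quarter 4: $586.80 +$14.67 interest = $601.47; pay $216.71 → $384.76
Quarter 5: $384.76 +$9.62 interest = $394.38; pay $216.71 → $177.67
Quarter 6: $177.67 +$4.44 interest = $182.11; pay $182.11 → $0.00
Total interest: $14.67 + $14.67 + $14.67 + $14.67 + $9.62 + $4.44 = $72.74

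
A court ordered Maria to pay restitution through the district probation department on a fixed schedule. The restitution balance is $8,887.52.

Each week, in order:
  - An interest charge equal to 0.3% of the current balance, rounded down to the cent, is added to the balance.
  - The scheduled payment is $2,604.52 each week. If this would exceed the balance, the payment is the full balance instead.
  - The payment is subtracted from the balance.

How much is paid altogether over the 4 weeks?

Week 1: opening $8,887.52; interest $26.66 → $8,914.18; payment $2,604.52; balance $6,309.66
Week 2: opening $6,309.66; interest $18.92 → $6,328.58; payment $2,604.52; balance $3,724.06
Week 3: opening $3,724.06; interest $11.17 → $3,735.23; payment $2,604.52; balance $1,130.71
Week 4: opening $1,130.71; interest $3.39 → $1,134.10; payment $1,134.10; balance $0.00
Total paid: $8,947.66

$8,947.66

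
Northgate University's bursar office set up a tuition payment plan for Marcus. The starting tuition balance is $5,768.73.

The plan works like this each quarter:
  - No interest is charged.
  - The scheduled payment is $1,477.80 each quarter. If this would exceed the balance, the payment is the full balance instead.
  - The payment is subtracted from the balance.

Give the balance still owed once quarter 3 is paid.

Quarter 1: opening $5,768.73; payment $1,477.80; balance $4,290.93
Quarter 2: opening $4,290.93; payment $1,477.80; balance $2,813.13
Quarter 3: opening $2,813.13; payment $1,477.80; balance $1,335.33

$1,335.33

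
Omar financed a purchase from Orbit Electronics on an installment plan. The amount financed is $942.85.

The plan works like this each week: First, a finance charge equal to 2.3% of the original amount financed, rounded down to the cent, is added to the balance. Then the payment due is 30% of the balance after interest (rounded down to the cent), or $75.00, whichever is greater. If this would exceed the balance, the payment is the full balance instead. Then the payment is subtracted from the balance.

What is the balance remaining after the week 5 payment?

# | Opening | Interest | Payment | End bal
1 | $942.85 | $21.68 | $289.35 | $675.18
2 | $675.18 | $21.68 | $209.05 | $487.81
3 | $487.81 | $21.68 | $152.84 | $356.65
4 | $356.65 | $21.68 | $113.49 | $264.84
5 | $264.84 | $21.68 | $85.95 | $200.57

$200.57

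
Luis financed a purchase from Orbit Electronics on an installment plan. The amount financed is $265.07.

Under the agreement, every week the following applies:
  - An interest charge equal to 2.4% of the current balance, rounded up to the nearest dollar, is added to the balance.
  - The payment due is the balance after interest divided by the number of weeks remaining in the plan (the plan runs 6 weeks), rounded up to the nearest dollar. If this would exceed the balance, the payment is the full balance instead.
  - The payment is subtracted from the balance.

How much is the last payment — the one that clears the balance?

# | Opening | Interest | Payment | End bal
1 | $265.07 | $7.00 | $46.00 | $226.07
2 | $226.07 | $6.00 | $47.00 | $185.07
3 | $185.07 | $5.00 | $48.00 | $142.07
4 | $142.07 | $4.00 | $49.00 | $97.07
5 | $97.07 | $3.00 | $51.00 | $49.07
6 | $49.07 | $2.00 | $51.07 | $0.00

$51.07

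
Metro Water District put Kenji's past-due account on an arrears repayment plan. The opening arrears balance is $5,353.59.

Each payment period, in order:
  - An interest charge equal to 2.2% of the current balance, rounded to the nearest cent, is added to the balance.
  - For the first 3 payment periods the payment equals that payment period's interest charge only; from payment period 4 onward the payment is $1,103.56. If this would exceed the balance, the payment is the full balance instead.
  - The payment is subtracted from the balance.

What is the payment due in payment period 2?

# | Opening | Interest | Payment | End bal
1 | $5,353.59 | $117.78 | $117.78 | $5,353.59
2 | $5,353.59 | $117.78 | $117.78 | $5,353.59

$117.78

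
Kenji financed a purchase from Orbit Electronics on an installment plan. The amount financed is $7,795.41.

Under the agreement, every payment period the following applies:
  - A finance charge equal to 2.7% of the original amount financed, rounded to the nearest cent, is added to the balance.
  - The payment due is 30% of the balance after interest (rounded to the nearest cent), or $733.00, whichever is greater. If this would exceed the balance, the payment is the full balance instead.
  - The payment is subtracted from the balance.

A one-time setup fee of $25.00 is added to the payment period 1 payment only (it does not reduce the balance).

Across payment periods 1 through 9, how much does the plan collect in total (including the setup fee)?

Payment period 1: opening $7,795.41; interest $210.48 → $8,005.89; payment $2,401.77 (+ $25.00 fee); balance $5,604.12
Payment period 2: opening $5,604.12; interest $210.48 → $5,814.60; payment $1,744.38; balance $4,070.22
Payment period 3: opening $4,070.22; interest $210.48 → $4,280.70; payment $1,284.21; balance $2,996.49
Payment period 4: opening $2,996.49; interest $210.48 → $3,206.97; payment $962.09; balance $2,244.88
Payment period 5: opening $2,244.88; interest $210.48 → $2,455.36; payment $736.61; balance $1,718.75
Payment period 6: opening $1,718.75; interest $210.48 → $1,929.23; payment $733.00; balance $1,196.23
Payment period 7: opening $1,196.23; interest $210.48 → $1,406.71; payment $733.00; balance $673.71
Payment period 8: opening $673.71; interest $210.48 → $884.19; payment $733.00; balance $151.19
Payment period 9: opening $151.19; interest $210.48 → $361.67; payment $361.67; balance $0.00
Total paid: $9,714.73

$9,714.73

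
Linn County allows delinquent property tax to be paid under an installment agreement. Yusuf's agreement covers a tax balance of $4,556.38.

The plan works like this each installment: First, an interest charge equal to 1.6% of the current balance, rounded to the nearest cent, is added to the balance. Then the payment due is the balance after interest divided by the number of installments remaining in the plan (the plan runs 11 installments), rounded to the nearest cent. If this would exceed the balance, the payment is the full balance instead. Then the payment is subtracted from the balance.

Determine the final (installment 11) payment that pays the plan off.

$493.24

Installment 1: $4,556.38 +$72.90 interest = $4,629.28; pay $420.84 → $4,208.44
Installment 2: $4,208.44 +$67.34 interest = $4,275.78; pay $427.58 → $3,848.20
Installment 3: $3,848.20 +$61.57 interest = $3,909.77; pay $434.42 → $3,475.35
Installment 4: $3,475.35 +$55.61 interest = $3,530.96; pay $441.37 → $3,089.59
Installment 5: $3,089.59 +$49.43 interest = $3,139.02; pay $448.43 → $2,690.59
Installment 6: $2,690.59 +$43.05 interest = $2,733.64; pay $455.61 → $2,278.03
Installment 7: $2,278.03 +$36.45 interest = $2,314.48; pay $462.90 → $1,851.58
Installment 8: $1,851.58 +$29.63 interest = $1,881.21; pay $470.30 → $1,410.91
Installment 9: $1,410.91 +$22.57 interest = $1,433.48; pay $477.83 → $955.65
Installment 10: $955.65 +$15.29 interest = $970.94; pay $485.47 → $485.47
Installment 11: $485.47 +$7.77 interest = $493.24; pay $493.24 → $0.00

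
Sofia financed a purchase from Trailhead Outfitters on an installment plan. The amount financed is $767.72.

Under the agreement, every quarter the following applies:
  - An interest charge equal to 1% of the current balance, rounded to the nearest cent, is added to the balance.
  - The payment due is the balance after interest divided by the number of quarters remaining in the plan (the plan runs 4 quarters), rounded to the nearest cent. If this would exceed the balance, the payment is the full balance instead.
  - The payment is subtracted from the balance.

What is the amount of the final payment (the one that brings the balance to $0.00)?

Quarter 1: $767.72 +$7.68 interest = $775.40; pay $193.85 → $581.55
Quarter 2: $581.55 +$5.82 interest = $587.37; pay $195.79 → $391.58
Quarter 3: $391.58 +$3.92 interest = $395.50; pay $197.75 → $197.75
Quarter 4: $197.75 +$1.98 interest = $199.73; pay $199.73 → $0.00

$199.73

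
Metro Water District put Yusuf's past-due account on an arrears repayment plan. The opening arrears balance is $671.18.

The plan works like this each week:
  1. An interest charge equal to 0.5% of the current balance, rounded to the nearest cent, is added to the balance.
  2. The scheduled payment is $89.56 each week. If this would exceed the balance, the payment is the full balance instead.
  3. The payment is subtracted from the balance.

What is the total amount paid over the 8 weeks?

$685.84

Week 1: opening $671.18; interest $3.36 → $674.54; payment $89.56; balance $584.98
Week 2: opening $584.98; interest $2.92 → $587.90; payment $89.56; balance $498.34
Week 3: opening $498.34; interest $2.49 → $500.83; payment $89.56; balance $411.27
Week 4: opening $411.27; interest $2.06 → $413.33; payment $89.56; balance $323.77
Week 5: opening $323.77; interest $1.62 → $325.39; payment $89.56; balance $235.83
Week 6: opening $235.83; interest $1.18 → $237.01; payment $89.56; balance $147.45
Week 7: opening $147.45; interest $0.74 → $148.19; payment $89.56; balance $58.63
Week 8: opening $58.63; interest $0.29 → $58.92; payment $58.92; balance $0.00
Total paid: $685.84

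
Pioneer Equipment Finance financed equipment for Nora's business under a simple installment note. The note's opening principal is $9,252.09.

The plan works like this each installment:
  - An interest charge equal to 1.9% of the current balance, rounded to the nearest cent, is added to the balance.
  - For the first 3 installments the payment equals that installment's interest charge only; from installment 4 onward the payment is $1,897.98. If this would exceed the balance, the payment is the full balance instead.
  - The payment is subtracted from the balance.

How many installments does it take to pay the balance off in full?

9

# | Opening | Interest | Payment | End bal
1 | $9,252.09 | $175.79 | $175.79 | $9,252.09
2 | $9,252.09 | $175.79 | $175.79 | $9,252.09
3 | $9,252.09 | $175.79 | $175.79 | $9,252.09
4 | $9,252.09 | $175.79 | $1,897.98 | $7,529.90
5 | $7,529.90 | $143.07 | $1,897.98 | $5,774.99
6 | $5,774.99 | $109.72 | $1,897.98 | $3,986.73
7 | $3,986.73 | $75.75 | $1,897.98 | $2,164.50
8 | $2,164.50 | $41.13 | $1,897.98 | $307.65
9 | $307.65 | $5.85 | $313.50 | $0.00
Balance reaches $0.00 in installment 9.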